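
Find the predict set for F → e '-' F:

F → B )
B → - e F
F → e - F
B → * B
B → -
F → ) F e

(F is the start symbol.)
PREDICT(F → e '-' F) = (FIRST(RHS) \ {ε}) ∪ (FOLLOW(F) if ε ∈ FIRST(RHS), i.e. RHS ⇒* ε)
FIRST(e '-' F) = { 'e' }
ε ∉ FIRST(e '-' F), so FOLLOW(F) is not added.
PREDICT(F → e '-' F) = { 'e' }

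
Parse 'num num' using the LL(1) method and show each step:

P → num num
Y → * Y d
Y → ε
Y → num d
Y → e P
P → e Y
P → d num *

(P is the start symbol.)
LL(1) parsing maintains a stack (initially the start symbol over $) and the input. At each step: if the stack top is a terminal, match it against the current input token; if it is a non-terminal N, replace it with the RHS of M[N, lookahead] (the unique production whose predict set contains the lookahead).

Stack is shown with the top on the left.

Stack      Input      Action
----------------------------
P $        num num $  output P → num num
num num $  num num $  match 'num'
num $      num $      match 'num'
$          $          accept

The string is accepted.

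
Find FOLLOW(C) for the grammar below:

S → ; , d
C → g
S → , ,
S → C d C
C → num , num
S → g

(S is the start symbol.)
In S → C d C: C is followed by d C, add FIRST(d C) \ {ε} = { 'd' }
In S → C d C: C is at the end, add FOLLOW(S)

The FOLLOW sets referred to above (computed the same way, to a fixed point):
  FOLLOW(S) = { $ }

Taking the union: FOLLOW(C) = { $, 'd' }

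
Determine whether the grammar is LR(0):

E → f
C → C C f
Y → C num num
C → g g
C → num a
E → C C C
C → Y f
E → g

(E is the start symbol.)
No. Shift-reduce conflict between [E → g .] and [C → g . g]

Augment with E' → E and build the canonical LR(0) collection (I0 = CLOSURE({[E' → . E]}), then GOTO on every symbol after a dot until no new states appear). It has 17 states:
  I0: { [C → . C C f], [C → . Y f], [C → . g g], [C → . num a], [E → . C C C], [E → . f], [E → . g], [E' → . E], [Y → . C num num] }  — shift
  I1: { [C → . C C f], [C → . Y f], [C → . g g], [C → . num a], [C → C . C f], [E → C . C C], [Y → . C num num], [Y → C . num num] }  — shift
  I2: { [E' → E .] }  — accept
  I3: { [C → Y . f] }  — shift
  I4: { [E → f .] }  — reduce
  I5: { [C → g . g], [E → g .] }  — shift, reduce
  I6: { [C → num . a] }  — shift
  I7: { [C → num a .] }  — reduce
  I8: { [C → g g .] }  — reduce
  I9: { [C → Y f .] }  — reduce
  I10: { [C → . C C f], [C → . Y f], [C → . g g], [C → . num a], [C → C . C f], [C → C C . f], [E → C C . C], [Y → . C num num], [Y → C . num num] }  — shift
  I11: { [C → g . g] }  — shift
  I12: { [C → num . a], [Y → C num . num] }  — shift
  I13: { [Y → C num num .] }  — reduce
  I14: { [C → . C C f], [C → . Y f], [C → . g g], [C → . num a], [C → C . C f], [C → C C . f], [E → C C C .], [Y → . C num num], [Y → C . num num] }  — shift, reduce
  I15: { [C → C C f .] }  — reduce
  I16: { [C → . C C f], [C → . Y f], [C → . g g], [C → . num a], [C → C . C f], [C → C C . f], [Y → . C num num], [Y → C . num num] }  — shift

Conflict in state I5:
  Shift-reduce conflict between [E → g .] and [C → g . g]
So the grammar is NOT LR(0).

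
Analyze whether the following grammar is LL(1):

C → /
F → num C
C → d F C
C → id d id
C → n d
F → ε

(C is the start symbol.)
Relevant sets:
  FOLLOW(F) = { '/', 'd', 'id', 'n' }

For C:
  PREDICT(C → '/') = { '/' }
  PREDICT(C → d F C) = { 'd' }
  PREDICT(C → id d id) = { 'id' }
  PREDICT(C → n d) = { 'n' }
For F:
  PREDICT(F → num C) = { 'num' }
  PREDICT(F → ε) = { '/', 'd', 'id', 'n' }

All predict sets are disjoint. The grammar IS LL(1).

Answer: Yes, the grammar is LL(1).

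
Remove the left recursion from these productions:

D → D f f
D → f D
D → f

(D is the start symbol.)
D → f D D'
D → f D'
D' → f f D'
D' → ε

D is directly left-recursive. The standard transformation for
  A → A α₁ | ... | A α_m | β₁ | ... | β_n
is
  A  → β₁ A' | ... | β_n A'
  A' → α₁ A' | ... | α_m A' | ε

D → f D becomes D → f D D'
D → f becomes D → f D'
D → D f f becomes D' → f f D'
Add D' → ε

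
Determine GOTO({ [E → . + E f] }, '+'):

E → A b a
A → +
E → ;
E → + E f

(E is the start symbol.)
GOTO(I, '+') = CLOSURE({ [A → αX.β] : [A → α.Xβ] ∈ I, X = '+' })

Items with dot before '+', with the dot advanced:
  [E → . + E f] → [E → + . E f]
Closure of the advanced items:
  [E → + . E f] has the dot before E: add [E → . A b a], [E → . ;], [E → . + E f]
  [E → . A b a] has the dot before A: add [A → . +]

GOTO = { [A → . +], [E → + . E f], [E → . + E f], [E → . ;], [E → . A b a] }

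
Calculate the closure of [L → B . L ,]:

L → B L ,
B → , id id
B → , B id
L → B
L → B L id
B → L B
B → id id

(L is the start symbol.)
{ [B → . , B id], [B → . , id id], [B → . L B], [B → . id id], [L → . B L ,], [L → . B L id], [L → . B], [L → B . L ,] }

To compute CLOSURE, for each item [A → α.Bβ] where B is a non-terminal, add [B → .γ] for all productions B → γ; repeat for the newly added items until nothing changes.

Start with: [L → B . L ,]
  [L → B . L ,] has the dot before L: add [L → . B L ,], [L → . B], [L → . B L id]
  [L → . B L ,] has the dot before B: add [B → . , id id], [B → . , B id], [B → . L B], [B → . id id]
No further items can be added.

CLOSURE = { [B → . , B id], [B → . , id id], [B → . L B], [B → . id id], [L → . B L ,], [L → . B L id], [L → . B], [L → B . L ,] }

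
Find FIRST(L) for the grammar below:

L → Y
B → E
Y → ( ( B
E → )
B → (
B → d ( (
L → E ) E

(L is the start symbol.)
{ '(', ')' }

FIRST sets of the other non-terminals involved (by the same procedure, iterated to a fixed point):
  FIRST(Y) = { '(' }
  FIRST(E) = { ')' }

From L → Y:
  - Y is a non-terminal: add FIRST(Y) \ {ε} = { '(' }
    Y is not nullable, so stop
From L → E ) E:
  - E is a non-terminal: add FIRST(E) \ {ε} = { ')' }
    E is not nullable, so stop

Collecting: FIRST(L) = { '(', ')' }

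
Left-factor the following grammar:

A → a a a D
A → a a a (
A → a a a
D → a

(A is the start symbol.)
Left-factoring transforms A → αβ₁ | αβ₂ into A → αA' and A' → β₁ | β₂
(α is the longest common prefix among the alternatives). Repeat until
no nonterminal has two alternatives with a common prefix.

Round 1: A has alternatives sharing prefix 'a a a'. Introduce A': A → a a a A'
  Add: A' → D
  Add: A' → (
  Add: A' → ε

No remaining common prefixes — done.

Resulting grammar:
A → a a a A'
A' → D
A' → (
A' → ε
D → a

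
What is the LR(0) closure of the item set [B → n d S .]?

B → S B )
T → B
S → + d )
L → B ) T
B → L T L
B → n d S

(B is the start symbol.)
Start with: [B → n d S .]
The dot is at the end, so nothing is added.

CLOSURE = { [B → n d S .] }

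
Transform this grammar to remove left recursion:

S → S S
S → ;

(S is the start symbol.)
S → ; S'
S' → S S'
S' → ε

S is directly left-recursive. The standard transformation for
  A → A α₁ | ... | A α_m | β₁ | ... | β_n
is
  A  → β₁ A' | ... | β_n A'
  A' → α₁ A' | ... | α_m A' | ε

S → ; becomes S → ; S'
S → S S becomes S' → S S'
Add S' → ε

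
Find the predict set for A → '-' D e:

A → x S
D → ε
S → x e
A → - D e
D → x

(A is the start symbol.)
PREDICT(A → '-' D e) = (FIRST(RHS) \ {ε}) ∪ (FOLLOW(A) if ε ∈ FIRST(RHS), i.e. RHS ⇒* ε)
FIRST('-' D e) = { '-' }
ε ∉ FIRST('-' D e), so FOLLOW(A) is not added.
PREDICT(A → '-' D e) = { '-' }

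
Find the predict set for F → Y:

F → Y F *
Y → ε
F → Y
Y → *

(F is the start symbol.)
PREDICT(F → Y) = (FIRST(RHS) \ {ε}) ∪ (FOLLOW(F) if ε ∈ FIRST(RHS), i.e. RHS ⇒* ε)
FIRST(Y) = { '*', ε }
FIRST(Y) = { '*', ε }
ε ∈ FIRST(Y) (the right-hand side is nullable), so add FOLLOW(F) = { $, '*' }
PREDICT(F → Y) = { $, '*' }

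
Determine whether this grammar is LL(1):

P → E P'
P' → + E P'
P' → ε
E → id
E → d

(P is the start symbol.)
Yes, the grammar is LL(1).

Relevant sets:
  FOLLOW(P') = { $ }

For P':
  PREDICT(P' → '+' E P') = { '+' }
  PREDICT(P' → ε) = { $ }
For E:
  PREDICT(E → id) = { 'id' }
  PREDICT(E → d) = { 'd' }
P has a single production, so nothing to check there.

All predict sets are disjoint. The grammar IS LL(1).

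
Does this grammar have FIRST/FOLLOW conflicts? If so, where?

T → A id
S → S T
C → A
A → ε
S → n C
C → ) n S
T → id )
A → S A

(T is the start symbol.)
Yes. A → S A with FOLLOW(A) on { 'n' }

Nullable non-terminals: A, C.
FIRST sets used below: FIRST(S) = { 'n' }, FIRST(A) = { 'n', ε }

A: nullable alternative(s) A → ε; FOLLOW(A) = { 'id', 'n' }
  A → ε: FIRST \ {ε} = { } — this is the only nullable alternative, skip
  A → S A: FIRST \ {ε} = { 'n' } — overlaps FOLLOW(A) on { 'n' }: CONFLICT

C: nullable alternative(s) C → A; FOLLOW(C) = { 'id', 'n' }
  C → A: FIRST \ {ε} = { 'n' } — this is the only nullable alternative, skip
  C → ) n S: FIRST \ {ε} = { ')' } — disjoint from FOLLOW(C)

S, T have no nullable alternative, so no FIRST/FOLLOW check is needed there.

So the grammar has 1 FIRST/FOLLOW conflict (marked CONFLICT above).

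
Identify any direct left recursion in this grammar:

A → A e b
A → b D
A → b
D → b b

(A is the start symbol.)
Yes, A is left-recursive

A → A e b: LEFT RECURSIVE (starts with A)
A → b D: starts with b
A → b: starts with b
D → b b: starts with b

The grammar has direct left recursion on: A.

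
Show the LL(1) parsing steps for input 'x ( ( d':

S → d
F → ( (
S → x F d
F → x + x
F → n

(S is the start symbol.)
LL(1) parsing maintains a stack (initially the start symbol over $) and the input. At each step: if the stack top is a terminal, match it against the current input token; if it is a non-terminal N, replace it with the RHS of M[N, lookahead] (the unique production whose predict set contains the lookahead).

Stack is shown with the top on the left.

Stack    Input      Action
--------------------------
S $      x ( ( d $  output S → x F d
x F d $  x ( ( d $  match 'x'
F d $    ( ( d $    output F → ( (
( ( d $  ( ( d $    match '('
( d $    ( d $      match '('
d $      d $        match 'd'
$        $          accept

The string is accepted.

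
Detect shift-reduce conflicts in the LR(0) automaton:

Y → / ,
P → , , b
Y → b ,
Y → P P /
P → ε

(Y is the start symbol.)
A shift-reduce conflict occurs when an LR(0) state has both:
  - a complete (reduce) item [A → α .] (dot at the end), and
  - a shift item [B → β . c γ] (dot before a terminal).

Augment with Y' → Y and build the canonical LR(0) collection (I0 = CLOSURE({[Y' → . Y]}), then GOTO on every symbol after a dot until no new states appear). It has 12 states:
  I0: { [P → . , , b], [P → .], [Y → . / ,], [Y → . P P /], [Y → . b ,], [Y' → . Y] }  — shift, reduce
  I1: { [P → , . , b] }  — shift
  I2: { [Y → / . ,] }  — shift
  I3: { [P → . , , b], [P → .], [Y → P . P /] }  — shift, reduce
  I4: { [Y' → Y .] }  — accept
  I5: { [Y → b . ,] }  — shift
  I6: { [Y → b , .] }  — reduce
  I7: { [Y → P P . /] }  — shift
  I8: { [Y → P P / .] }  — reduce
  I9: { [Y → / , .] }  — reduce
  I10: { [P → , , . b] }  — shift
  I11: { [P → , , b .] }  — reduce

I0 contains reduce item [P → .] and shift items [P → . , , b], [Y → . / ,], [Y → . b ,] — shift-reduce conflict.
I3 contains reduce item [P → .] and shift item [P → . , , b] — shift-reduce conflict.

Answer: Yes — I0: [P → .] vs [P → . , , b]; I3: [P → .] vs [P → . , , b]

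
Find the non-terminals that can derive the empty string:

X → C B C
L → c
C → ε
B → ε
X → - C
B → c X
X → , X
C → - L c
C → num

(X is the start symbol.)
A non-terminal is nullable if it can derive ε (the empty string): either it has an ε-production, or it has a production whose right-hand side consists entirely of nullable non-terminals.

ε-productions: C → ε, B → ε
So C, B are immediately nullable.
X → C B C: every symbol on the right is nullable, so X is nullable too.
No further non-terminal can be added: every production for the remaining non-terminals contains a terminal or a non-nullable non-terminal.
Nullable = { 'B', 'C', 'X' }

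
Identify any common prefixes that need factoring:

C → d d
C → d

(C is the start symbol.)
Left-factoring is needed when two productions for the same non-terminal
share a common prefix on the right-hand side.

Productions for C:
  C → d d
  C → d

Found common prefix 'd' in productions for C

Answer: Yes, C has productions with common prefix 'd'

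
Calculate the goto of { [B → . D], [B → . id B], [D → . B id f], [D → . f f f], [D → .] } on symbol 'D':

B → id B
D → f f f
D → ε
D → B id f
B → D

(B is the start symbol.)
{ [B → D .] }

GOTO(I, 'D') = CLOSURE({ [A → αX.β] : [A → α.Xβ] ∈ I, X = 'D' })

Items with dot before 'D', with the dot advanced:
  [B → . D] → [B → D .]
Closure adds nothing (no advanced item has the dot before a non-terminal).

GOTO = { [B → D .] }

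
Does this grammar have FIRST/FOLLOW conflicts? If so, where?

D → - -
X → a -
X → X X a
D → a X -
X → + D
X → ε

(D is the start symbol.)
Yes. X → a '-' with FOLLOW(X) on { 'a' }; X → X X a with FOLLOW(X) on { '+', 'a' }; X → '+' D with FOLLOW(X) on { '+' }

Nullable non-terminals: X.
FIRST sets used below: FIRST(X) = { '+', 'a', ε }

X: nullable alternative(s) X → ε; FOLLOW(X) = { '+', '-', 'a' }
  X → a -: FIRST \ {ε} = { 'a' } — overlaps FOLLOW(X) on { 'a' }: CONFLICT
  X → X X a: FIRST \ {ε} = { '+', 'a' } — overlaps FOLLOW(X) on { '+', 'a' }: CONFLICT
  X → + D: FIRST \ {ε} = { '+' } — overlaps FOLLOW(X) on { '+' }: CONFLICT
  X → ε: FIRST \ {ε} = { } — this is the only nullable alternative, skip

D has no nullable alternative, so no FIRST/FOLLOW check is needed there.

So the grammar has 3 FIRST/FOLLOW conflicts (marked CONFLICT above).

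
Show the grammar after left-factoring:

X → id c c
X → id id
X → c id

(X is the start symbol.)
X → id X'
X' → c c
X' → id
X → c id

Left-factoring transforms A → αβ₁ | αβ₂ into A → αA' and A' → β₁ | β₂
(α is the longest common prefix among the alternatives). Repeat until
no nonterminal has two alternatives with a common prefix.

Round 1: X has alternatives sharing prefix 'id'. Introduce X': X → id X'
  Add: X' → c c
  Add: X' → id

No remaining common prefixes — done.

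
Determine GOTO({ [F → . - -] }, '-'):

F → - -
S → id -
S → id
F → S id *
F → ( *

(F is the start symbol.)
GOTO(I, '-') = CLOSURE({ [A → αX.β] : [A → α.Xβ] ∈ I, X = '-' })

Items with dot before '-', with the dot advanced:
  [F → . - -] → [F → - . -]
Closure adds nothing (no advanced item has the dot before a non-terminal).

GOTO = { [F → - . -] }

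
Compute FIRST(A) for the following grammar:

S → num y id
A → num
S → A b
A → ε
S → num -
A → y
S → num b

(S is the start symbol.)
To compute FIRST(A), examine every production with A on the left-hand side, reading each right-hand side left to right until a non-nullable symbol is reached.

From A → num:
  - num is a terminal: add 'num' and stop
From A → ε:
  - ε-production, so ε ∈ FIRST(A)
From A → y:
  - y is a terminal: add 'y' and stop

Collecting: FIRST(A) = { 'num', 'y', ε }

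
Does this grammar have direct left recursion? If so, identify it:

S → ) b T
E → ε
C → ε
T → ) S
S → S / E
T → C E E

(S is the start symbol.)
Direct left recursion occurs when N → N α for some non-terminal N (the right-hand side begins with the left-hand side itself).

S → ) b T: starts with ')'
E → ε: starts with ε
C → ε: starts with ε
T → ) S: starts with ')'
S → S / E: LEFT RECURSIVE (starts with S)
T → C E E: starts with C

The grammar has direct left recursion on: S.

Answer: Yes, S is left-recursive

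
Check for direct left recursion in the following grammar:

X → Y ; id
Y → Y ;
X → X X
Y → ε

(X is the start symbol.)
Direct left recursion occurs when N → N α for some non-terminal N (the right-hand side begins with the left-hand side itself).

X → Y ; id: starts with Y
Y → Y ;: LEFT RECURSIVE (starts with Y)
X → X X: LEFT RECURSIVE (starts with X)
Y → ε: starts with ε

The grammar has direct left recursion on: Y, X.

Answer: Yes, Y, X are left-recursive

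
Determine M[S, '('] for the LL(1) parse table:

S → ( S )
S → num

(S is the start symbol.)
To find M[S, '('], we find productions for S where '(' is in the predict set (PREDICT(N → α) = (FIRST(α) \ {ε}) ∪ (FOLLOW(N) if α ⇒* ε)).

S → ( S ): PREDICT = { '(' }
  '(' is in predict set, so this production goes in M[S, '(']
S → num: PREDICT = { 'num' }

M[S, '('] = S → ( S )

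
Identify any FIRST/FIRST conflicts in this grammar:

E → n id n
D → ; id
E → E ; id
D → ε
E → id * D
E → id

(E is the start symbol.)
A FIRST/FIRST conflict occurs when two productions N → α and N → β for the same non-terminal have FIRST(α) ∩ FIRST(β) ≠ ∅ (with ε ∈ FIRST of a nullable right-hand side, so two nullable alternatives also conflict).

FIRST sets of the non-terminals at (or reachable through a nullable prefix from) the front of some alternative:
  FIRST(E) = { 'id', 'n' }

Productions for E:
  E → n id n: FIRST = { 'n' }
  E → E ; id: FIRST = { 'id', 'n' }
  E → id * D: FIRST = { 'id' }
  E → id: FIRST = { 'id' }
Productions for D:
  D → ; id: FIRST = { ';' }
  D → ε: FIRST = { ε }

Conflict for E: E → n id n and E → E ; id
  Overlap: { 'n' }
Conflict for E: E → E ; id and E → id * D
  Overlap: { 'id' }
Conflict for E: E → E ; id and E → id
  Overlap: { 'id' }
Conflict for E: E → id * D and E → id
  Overlap: { 'id' }

Answer: Yes. E → n id n / E → E ';' id on { 'n' }; E → E ';' id / E → id '*' D on { 'id' }; E → E ';' id / E → id on { 'id' }; E → id '*' D / E → id on { 'id' }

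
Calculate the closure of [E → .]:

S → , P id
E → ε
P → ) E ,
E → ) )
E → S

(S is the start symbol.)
To compute CLOSURE, for each item [A → α.Bβ] where B is a non-terminal, add [B → .γ] for all productions B → γ; repeat for the newly added items until nothing changes.

Start with: [E → .]
The dot is at the end, so nothing is added.

CLOSURE = { [E → .] }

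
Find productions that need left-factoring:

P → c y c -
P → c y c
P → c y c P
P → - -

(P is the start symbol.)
Yes, P has productions with common prefix 'c y c'

Left-factoring is needed when two productions for the same non-terminal
share a common prefix on the right-hand side.

Productions for P:
  P → c y c -
  P → c y c
  P → c y c P
  P → - -

Found common prefix 'c y c' in productions for P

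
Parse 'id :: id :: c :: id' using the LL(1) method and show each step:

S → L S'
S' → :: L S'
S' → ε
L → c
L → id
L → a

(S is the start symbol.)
LL(1) parsing maintains a stack (initially the start symbol over $) and the input. At each step: if the stack top is a terminal, match it against the current input token; if it is a non-terminal N, replace it with the RHS of M[N, lookahead] (the unique production whose predict set contains the lookahead).

Stack is shown with the top on the left.

Stack      Input                  Action
----------------------------------------
S $        id :: id :: c :: id $  output S → L S'
L S' $     id :: id :: c :: id $  output L → id
id S' $    id :: id :: c :: id $  match 'id'
S' $       :: id :: c :: id $     output S' → :: L S'
:: L S' $  :: id :: c :: id $     match '::'
L S' $     id :: c :: id $        output L → id
id S' $    id :: c :: id $        match 'id'
S' $       :: c :: id $           output S' → :: L S'
:: L S' $  :: c :: id $           match '::'
L S' $     c :: id $              output L → c
c S' $     c :: id $              match 'c'
S' $       :: id $                output S' → :: L S'
:: L S' $  :: id $                match '::'
L S' $     id $                   output L → id
id S' $    id $                   match 'id'
S' $       $                      output S' → ε
$          $                      accept

The string is accepted.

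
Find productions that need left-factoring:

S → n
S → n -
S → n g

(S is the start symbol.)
Yes, S has productions with common prefix 'n'

Left-factoring is needed when two productions for the same non-terminal
share a common prefix on the right-hand side.

Productions for S:
  S → n
  S → n -
  S → n g

Found common prefix 'n' in productions for S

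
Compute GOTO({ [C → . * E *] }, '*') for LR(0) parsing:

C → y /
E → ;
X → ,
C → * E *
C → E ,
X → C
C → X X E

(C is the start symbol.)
{ [C → * . E *], [E → . ;] }

GOTO(I, '*') = CLOSURE({ [A → αX.β] : [A → α.Xβ] ∈ I, X = '*' })

Items with dot before '*', with the dot advanced:
  [C → . * E *] → [C → * . E *]
Closure of the advanced items:
  [C → * . E *] has the dot before E: add [E → . ;]

GOTO = { [C → * . E *], [E → . ;] }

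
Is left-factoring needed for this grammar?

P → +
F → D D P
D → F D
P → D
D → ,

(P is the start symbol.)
Left-factoring is needed when two productions for the same non-terminal
share a common prefix on the right-hand side.

Productions for P:
  P → +
  P → D
Productions for D:
  D → F D
  D → ,

No common prefixes found.

Answer: No, left-factoring is not needed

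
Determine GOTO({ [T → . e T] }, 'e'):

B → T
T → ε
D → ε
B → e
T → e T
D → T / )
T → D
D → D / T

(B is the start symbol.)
{ [D → . D / T], [D → . T / )], [D → .], [T → . D], [T → . e T], [T → .], [T → e . T] }

GOTO(I, 'e') = CLOSURE({ [A → αX.β] : [A → α.Xβ] ∈ I, X = 'e' })

Items with dot before 'e', with the dot advanced:
  [T → . e T] → [T → e . T]
Closure of the advanced items:
  [T → e . T] has the dot before T: add [T → .], [T → . e T], [T → . D]
  [T → . D] has the dot before D: add [D → .], [D → . T / )], [D → . D / T]

GOTO = { [D → . D / T], [D → . T / )], [D → .], [T → . D], [T → . e T], [T → .], [T → e . T] }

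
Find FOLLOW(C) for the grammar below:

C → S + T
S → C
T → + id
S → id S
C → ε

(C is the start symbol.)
To compute FOLLOW(C), find every occurrence of C on a right-hand side N → α C β: add FIRST(β) \ {ε}, and if β is empty or nullable also add FOLLOW(N). Iterate to a fixed point.

C is the start symbol, so $ ∈ FOLLOW(C).
In S → C: C is at the end, add FOLLOW(S)

The FOLLOW sets referred to above (computed the same way, to a fixed point):
  FOLLOW(S) = { '+' }

Taking the union: FOLLOW(C) = { $, '+' }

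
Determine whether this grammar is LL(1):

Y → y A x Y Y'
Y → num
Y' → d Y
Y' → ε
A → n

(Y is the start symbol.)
A grammar is LL(1) if for each non-terminal N with multiple productions, the predict sets of those productions are pairwise disjoint, where PREDICT(N → α) = (FIRST(α) \ {ε}) ∪ (FOLLOW(N) if α ⇒* ε).

Relevant sets:
  FOLLOW(Y') = { $, 'd' }

For Y:
  PREDICT(Y → y A x Y Y') = { 'y' }
  PREDICT(Y → num) = { 'num' }
For Y':
  PREDICT(Y' → d Y) = { 'd' }
  PREDICT(Y' → ε) = { $, 'd' }
A has a single production, so nothing to check there.

Conflict found: Predict set conflict for Y': { 'd' }
The grammar is NOT LL(1).

Answer: No. Predict set conflict for Y': { 'd' }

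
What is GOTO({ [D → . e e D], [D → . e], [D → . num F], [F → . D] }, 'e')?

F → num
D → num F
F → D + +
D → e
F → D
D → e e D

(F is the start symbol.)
{ [D → e . e D], [D → e .] }

GOTO(I, 'e') = CLOSURE({ [A → αX.β] : [A → α.Xβ] ∈ I, X = 'e' })

Items with dot before 'e', with the dot advanced:
  [D → . e] → [D → e .]
  [D → . e e D] → [D → e . e D]
Closure adds nothing (no advanced item has the dot before a non-terminal).

GOTO = { [D → e . e D], [D → e .] }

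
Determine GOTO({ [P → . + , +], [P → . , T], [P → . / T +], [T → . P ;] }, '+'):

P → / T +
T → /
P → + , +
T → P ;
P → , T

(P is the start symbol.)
{ [P → + . , +] }

GOTO(I, '+') = CLOSURE({ [A → αX.β] : [A → α.Xβ] ∈ I, X = '+' })

Items with dot before '+', with the dot advanced:
  [P → . + , +] → [P → + . , +]
Closure adds nothing (no advanced item has the dot before a non-terminal).

GOTO = { [P → + . , +] }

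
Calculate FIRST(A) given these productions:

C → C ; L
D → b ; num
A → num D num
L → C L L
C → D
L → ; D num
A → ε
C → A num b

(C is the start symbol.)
From A → num D num:
  - num is a terminal: add 'num' and stop
From A → ε:
  - ε-production, so ε ∈ FIRST(A)

Collecting: FIRST(A) = { 'num', ε }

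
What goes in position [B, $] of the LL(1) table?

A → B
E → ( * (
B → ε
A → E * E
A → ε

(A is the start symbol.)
B → ε

To find M[B, $], we find productions for B where $ is in the predict set (PREDICT(N → α) = (FIRST(α) \ {ε}) ∪ (FOLLOW(N) if α ⇒* ε)).

Relevant sets:
  FOLLOW(B) = { $ }

B → ε: PREDICT = { $ }
  $ is in predict set, so this production goes in M[B, $]

M[B, $] = B → ε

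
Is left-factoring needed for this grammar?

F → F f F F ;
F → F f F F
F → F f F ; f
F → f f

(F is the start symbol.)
Yes, F has productions with common prefix 'F f F'

Left-factoring is needed when two productions for the same non-terminal
share a common prefix on the right-hand side.

Productions for F:
  F → F f F F ;
  F → F f F F
  F → F f F ; f
  F → f f

Found common prefix 'F f F' in productions for F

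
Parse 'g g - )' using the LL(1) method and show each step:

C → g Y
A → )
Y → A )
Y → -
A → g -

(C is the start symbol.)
LL(1) parsing maintains a stack (initially the start symbol over $) and the input. At each step: if the stack top is a terminal, match it against the current input token; if it is a non-terminal N, replace it with the RHS of M[N, lookahead] (the unique production whose predict set contains the lookahead).

Stack is shown with the top on the left.

Stack    Input      Action
--------------------------
C $      g g - ) $  output C → g Y
g Y $    g g - ) $  match 'g'
Y $      g - ) $    output Y → A )
A ) $    g - ) $    output A → g -
g - ) $  g - ) $    match 'g'
- ) $    - ) $      match '-'
) $      ) $        match ')'
$        $          accept

The string is accepted.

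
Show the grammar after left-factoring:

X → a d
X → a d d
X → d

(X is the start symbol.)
X → a d X'
X' → ε
X' → d
X → d

Left-factoring transforms A → αβ₁ | αβ₂ into A → αA' and A' → β₁ | β₂
(α is the longest common prefix among the alternatives). Repeat until
no nonterminal has two alternatives with a common prefix.

Round 1: X has alternatives sharing prefix 'a d'. Introduce X': X → a d X'
  Add: X' → ε
  Add: X' → d

No remaining common prefixes — done.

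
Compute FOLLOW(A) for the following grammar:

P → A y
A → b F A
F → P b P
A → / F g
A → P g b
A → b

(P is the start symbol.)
{ 'y' }

To compute FOLLOW(A), find every occurrence of A on a right-hand side N → α A β: add FIRST(β) \ {ε}, and if β is empty or nullable also add FOLLOW(N). Iterate to a fixed point.

In P → A y: A is followed by y, add FIRST(y) \ {ε} = { 'y' }
In A → b F A: A is at the end; this adds FOLLOW(A) to itself — nothing new

Taking the union: FOLLOW(A) = { 'y' }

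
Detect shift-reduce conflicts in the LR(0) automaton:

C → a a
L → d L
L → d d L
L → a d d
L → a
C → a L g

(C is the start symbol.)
Augment with C' → C and build the canonical LR(0) collection (I0 = CLOSURE({[C' → . C]}), then GOTO on every symbol after a dot until no new states appear). It has 13 states:
  I0: { [C → . a L g], [C → . a a], [C' → . C] }  — shift
  I1: { [C' → C .] }  — accept
  I2: { [C → a . L g], [C → a . a], [L → . a d d], [L → . a], [L → . d L], [L → . d d L] }  — shift
  I3: { [C → a L . g] }  — shift
  I4: { [C → a a .], [L → a . d d], [L → a .] }  — shift, 2 reduces
  I5: { [L → . a d d], [L → . a], [L → . d L], [L → . d d L], [L → d . L], [L → d . d L] }  — shift
  I6: { [L → d L .] }  — reduce
  I7: { [L → a . d d], [L → a .] }  — shift, reduce
  I8: { [L → . a d d], [L → . a], [L → . d L], [L → . d d L], [L → d . L], [L → d . d L], [L → d d . L] }  — shift
  I9: { [L → d L .], [L → d d L .] }  — 2 reduces
  I10: { [L → a d . d] }  — shift
  I11: { [L → a d d .] }  — reduce
  I12: { [C → a L g .] }  — reduce

I4 contains reduce items [C → a a .], [L → a .] and shift item [L → a . d d] — shift-reduce conflict.
I7 contains reduce item [L → a .] and shift item [L → a . d d] — shift-reduce conflict.

Answer: Yes — I4: [C → a a .] vs [L → a . d d]; I7: [L → a .] vs [L → a . d d]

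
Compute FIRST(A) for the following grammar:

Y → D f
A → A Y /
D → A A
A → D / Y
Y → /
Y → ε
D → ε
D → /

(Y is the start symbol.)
{ '/' }

To compute FIRST(A), examine every production with A on the left-hand side, reading each right-hand side left to right until a non-nullable symbol is reached.

FIRST sets of the other non-terminals involved (by the same procedure, iterated to a fixed point):
  FIRST(D) = { '/', ε }

From A → A Y /:
  - A is the symbol being defined: contributes nothing new
    A is not nullable, so stop
From A → D / Y:
  - D is a non-terminal: add FIRST(D) \ {ε} = { '/' }
    D is nullable, so continue to the next symbol
  - '/' is a terminal: add '/' and stop

Collecting: FIRST(A) = { '/' }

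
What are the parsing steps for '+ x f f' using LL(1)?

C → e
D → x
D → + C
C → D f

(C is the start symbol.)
LL(1) parsing maintains a stack (initially the start symbol over $) and the input. At each step: if the stack top is a terminal, match it against the current input token; if it is a non-terminal N, replace it with the RHS of M[N, lookahead] (the unique production whose predict set contains the lookahead).

Stack is shown with the top on the left.

Stack    Input      Action
--------------------------
C $      + x f f $  output C → D f
D f $    + x f f $  output D → + C
+ C f $  + x f f $  match '+'
C f $    x f f $    output C → D f
D f f $  x f f $    output D → x
x f f $  x f f $    match 'x'
f f $    f f $      match 'f'
f $      f $        match 'f'
$        $          accept

The string is accepted.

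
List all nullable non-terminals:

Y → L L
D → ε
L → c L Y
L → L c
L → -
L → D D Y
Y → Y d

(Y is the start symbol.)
ε-productions: D → ε
So D is immediately nullable.
No further non-terminal can be added: every production for the remaining non-terminals contains a terminal or a non-nullable non-terminal.
Nullable = { 'D' }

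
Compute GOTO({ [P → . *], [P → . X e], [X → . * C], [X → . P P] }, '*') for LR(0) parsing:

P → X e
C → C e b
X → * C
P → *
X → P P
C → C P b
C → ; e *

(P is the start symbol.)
GOTO(I, '*') = CLOSURE({ [A → αX.β] : [A → α.Xβ] ∈ I, X = '*' })

Items with dot before '*', with the dot advanced:
  [P → . *] → [P → * .]
  [X → . * C] → [X → * . C]
Closure of the advanced items:
  [X → * . C] has the dot before C: add [C → . C e b], [C → . C P b], [C → . ; e *]

GOTO = { [C → . ; e *], [C → . C P b], [C → . C e b], [P → * .], [X → * . C] }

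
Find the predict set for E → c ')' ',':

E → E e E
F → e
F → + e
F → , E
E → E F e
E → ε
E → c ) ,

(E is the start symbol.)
{ 'c' }

PREDICT(E → c ')' ',') = (FIRST(RHS) \ {ε}) ∪ (FOLLOW(E) if ε ∈ FIRST(RHS), i.e. RHS ⇒* ε)
FIRST(c ')' ',') = { 'c' }
ε ∉ FIRST(c ')' ','), so FOLLOW(E) is not added.
PREDICT(E → c ')' ',') = { 'c' }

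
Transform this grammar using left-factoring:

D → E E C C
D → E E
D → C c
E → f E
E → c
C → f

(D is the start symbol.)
D → E E D'
D' → C C
D' → ε
D → C c
E → f E
E → c
C → f

Left-factoring transforms A → αβ₁ | αβ₂ into A → αA' and A' → β₁ | β₂
(α is the longest common prefix among the alternatives). Repeat until
no nonterminal has two alternatives with a common prefix.

Round 1: D has alternatives sharing prefix 'E E'. Introduce D': D → E E D'
  Add: D' → C C
  Add: D' → ε

No remaining common prefixes — done.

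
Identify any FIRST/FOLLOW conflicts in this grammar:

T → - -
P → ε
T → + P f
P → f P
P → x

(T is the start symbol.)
A FIRST/FOLLOW conflict occurs when a non-terminal N has a nullable alternative N → β (β ⇒* ε) and another alternative N → α with FIRST(α) ∩ FOLLOW(N) ≠ ∅: on such a lookahead the parser cannot decide between expanding α and letting N vanish via β.

Nullable non-terminals: P.

P: nullable alternative(s) P → ε; FOLLOW(P) = { 'f' }
  P → ε: FIRST \ {ε} = { } — this is the only nullable alternative, skip
  P → f P: FIRST \ {ε} = { 'f' } — overlaps FOLLOW(P) on { 'f' }: CONFLICT
  P → x: FIRST \ {ε} = { 'x' } — disjoint from FOLLOW(P)

T has no nullable alternative, so no FIRST/FOLLOW check is needed there.

So the grammar has 1 FIRST/FOLLOW conflict (marked CONFLICT above).

Answer: Yes. P → f P with FOLLOW(P) on { 'f' }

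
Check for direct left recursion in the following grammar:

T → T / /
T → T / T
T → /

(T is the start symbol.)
Yes, T is left-recursive

Direct left recursion occurs when N → N α for some non-terminal N (the right-hand side begins with the left-hand side itself).

T → T / /: LEFT RECURSIVE (starts with T)
T → T / T: LEFT RECURSIVE (starts with T)
T → /: starts with '/'

The grammar has direct left recursion on: T.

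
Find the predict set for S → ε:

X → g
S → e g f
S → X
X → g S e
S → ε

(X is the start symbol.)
PREDICT(S → ε) = (FIRST(RHS) \ {ε}) ∪ (FOLLOW(S) if ε ∈ FIRST(RHS), i.e. RHS ⇒* ε)
The right-hand side is ε (FIRST(ε) = { ε }), so the predict set is FOLLOW(S) = { 'e' }
PREDICT(S → ε) = { 'e' }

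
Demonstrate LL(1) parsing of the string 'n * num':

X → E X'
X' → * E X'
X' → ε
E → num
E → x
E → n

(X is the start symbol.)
LL(1) parsing maintains a stack (initially the start symbol over $) and the input. At each step: if the stack top is a terminal, match it against the current input token; if it is a non-terminal N, replace it with the RHS of M[N, lookahead] (the unique production whose predict set contains the lookahead).

Stack is shown with the top on the left.

Stack     Input      Action
---------------------------
X $       n * num $  output X → E X'
E X' $    n * num $  output E → n
n X' $    n * num $  match 'n'
X' $      * num $    output X' → * E X'
* E X' $  * num $    match '*'
E X' $    num $      output E → num
num X' $  num $      match 'num'
X' $      $          output X' → ε
$         $          accept

The string is accepted.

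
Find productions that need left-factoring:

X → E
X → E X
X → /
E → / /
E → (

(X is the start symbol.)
Left-factoring is needed when two productions for the same non-terminal
share a common prefix on the right-hand side.

Productions for X:
  X → E
  X → E X
  X → /
Productions for E:
  E → / /
  E → (

Found common prefix 'E' in productions for X

Answer: Yes, X has productions with common prefix 'E'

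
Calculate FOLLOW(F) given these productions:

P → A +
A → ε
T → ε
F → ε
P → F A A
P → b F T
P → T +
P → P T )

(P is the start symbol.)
{ $, ')' }

In P → F A A: F is followed by A A, add FIRST(A A) \ {ε} = { }
  A A is nullable, so also add FOLLOW(P)
In P → b F T: F is followed by T, add FIRST(T) \ {ε} = { }
  T is nullable, so also add FOLLOW(P)

The FOLLOW sets referred to above (computed the same way, to a fixed point):
  FOLLOW(P) = { $, ')' }

Taking the union: FOLLOW(F) = { $, ')' }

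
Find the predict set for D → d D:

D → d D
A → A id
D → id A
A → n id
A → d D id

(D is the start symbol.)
PREDICT(D → d D) = (FIRST(RHS) \ {ε}) ∪ (FOLLOW(D) if ε ∈ FIRST(RHS), i.e. RHS ⇒* ε)
FIRST(d D) = { 'd' }
ε ∉ FIRST(d D), so FOLLOW(D) is not added.
PREDICT(D → d D) = { 'd' }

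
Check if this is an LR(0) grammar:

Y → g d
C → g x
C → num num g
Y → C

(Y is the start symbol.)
Yes, the grammar is LR(0)

A grammar is LR(0) if no state in the canonical LR(0) collection has:
  - both a shift item (dot before a terminal) and a complete item (shift-reduce conflict), or
  - two or more complete items (reduce-reduce conflict; the accept item [Y' → Y .] counts as a complete item here).

Augment with Y' → Y and build the canonical LR(0) collection (I0 = CLOSURE({[Y' → . Y]}), then GOTO on every symbol after a dot until no new states appear). It has 9 states:
  I0: { [C → . g x], [C → . num num g], [Y → . C], [Y → . g d], [Y' → . Y] }  — shift
  I1: { [Y → C .] }  — reduce
  I2: { [Y' → Y .] }  — accept
  I3: { [C → g . x], [Y → g . d] }  — shift
  I4: { [C → num . num g] }  — shift
  I5: { [C → num num . g] }  — shift
  I6: { [C → num num g .] }  — reduce
  I7: { [Y → g d .] }  — reduce
  I8: { [C → g x .] }  — reduce

Every state is either a pure shift/goto state or contains exactly one complete item and nothing to shift — no conflicts. The grammar is LR(0).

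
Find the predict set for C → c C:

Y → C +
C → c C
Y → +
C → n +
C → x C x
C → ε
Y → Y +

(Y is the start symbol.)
PREDICT(C → c C) = (FIRST(RHS) \ {ε}) ∪ (FOLLOW(C) if ε ∈ FIRST(RHS), i.e. RHS ⇒* ε)
FIRST(c C) = { 'c' }
ε ∉ FIRST(c C), so FOLLOW(C) is not added.
PREDICT(C → c C) = { 'c' }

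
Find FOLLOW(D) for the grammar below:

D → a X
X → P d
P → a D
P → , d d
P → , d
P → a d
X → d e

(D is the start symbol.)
To compute FOLLOW(D), find every occurrence of D on a right-hand side N → α D β: add FIRST(β) \ {ε}, and if β is empty or nullable also add FOLLOW(N). Iterate to a fixed point.

D is the start symbol, so $ ∈ FOLLOW(D).
In P → a D: D is at the end, add FOLLOW(P)

The FOLLOW sets referred to above (computed the same way, to a fixed point):
  FOLLOW(P) = { 'd' }

Taking the union: FOLLOW(D) = { $, 'd' }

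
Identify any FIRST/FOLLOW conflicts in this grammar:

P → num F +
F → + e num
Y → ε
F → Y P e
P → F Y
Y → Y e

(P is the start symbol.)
A FIRST/FOLLOW conflict occurs when a non-terminal N has a nullable alternative N → β (β ⇒* ε) and another alternative N → α with FIRST(α) ∩ FOLLOW(N) ≠ ∅: on such a lookahead the parser cannot decide between expanding α and letting N vanish via β.

Nullable non-terminals: Y.
FIRST sets used below: FIRST(Y) = { 'e', ε }

Y: nullable alternative(s) Y → ε; FOLLOW(Y) = { $, '+', 'e', 'num' }
  Y → ε: FIRST \ {ε} = { } — this is the only nullable alternative, skip
  Y → Y e: FIRST \ {ε} = { 'e' } — overlaps FOLLOW(Y) on { 'e' }: CONFLICT

F, P have no nullable alternative, so no FIRST/FOLLOW check is needed there.

So the grammar has 1 FIRST/FOLLOW conflict (marked CONFLICT above).

Answer: Yes. Y → Y e with FOLLOW(Y) on { 'e' }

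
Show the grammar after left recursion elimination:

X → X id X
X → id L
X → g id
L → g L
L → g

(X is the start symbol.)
X → id L X'
X → g id X'
X' → id X X'
X' → ε
L → g L
L → g

X is directly left-recursive. The standard transformation for
  A → A α₁ | ... | A α_m | β₁ | ... | β_n
is
  A  → β₁ A' | ... | β_n A'
  A' → α₁ A' | ... | α_m A' | ε

X → id L becomes X → id L X'
X → g id becomes X → g id X'
X → X id X becomes X' → id X X'
Add X' → ε

Productions for other non-terminals are unchanged:
  L → g L
  L → g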